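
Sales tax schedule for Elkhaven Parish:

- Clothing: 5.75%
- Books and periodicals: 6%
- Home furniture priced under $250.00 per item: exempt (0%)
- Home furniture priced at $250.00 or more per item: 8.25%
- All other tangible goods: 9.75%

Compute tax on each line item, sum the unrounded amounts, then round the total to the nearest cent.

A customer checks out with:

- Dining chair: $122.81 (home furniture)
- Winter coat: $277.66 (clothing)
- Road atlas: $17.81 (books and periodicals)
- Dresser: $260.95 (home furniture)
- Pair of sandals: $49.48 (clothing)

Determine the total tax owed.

Dining chair $122.81: home furniture, under $250.00 → 0% → $0.00
Winter coat $277.66: clothing → 5.75% → $15.96545
Road atlas $17.81: books and periodicals → 6% → $1.0686
Dresser $260.95: home furniture, $250.00 or more → 8.25% → $21.528375
Pair of sandals $49.48: clothing → 5.75% → $2.8451
Unrounded tax sum = $41.407525 → $41.41

$41.41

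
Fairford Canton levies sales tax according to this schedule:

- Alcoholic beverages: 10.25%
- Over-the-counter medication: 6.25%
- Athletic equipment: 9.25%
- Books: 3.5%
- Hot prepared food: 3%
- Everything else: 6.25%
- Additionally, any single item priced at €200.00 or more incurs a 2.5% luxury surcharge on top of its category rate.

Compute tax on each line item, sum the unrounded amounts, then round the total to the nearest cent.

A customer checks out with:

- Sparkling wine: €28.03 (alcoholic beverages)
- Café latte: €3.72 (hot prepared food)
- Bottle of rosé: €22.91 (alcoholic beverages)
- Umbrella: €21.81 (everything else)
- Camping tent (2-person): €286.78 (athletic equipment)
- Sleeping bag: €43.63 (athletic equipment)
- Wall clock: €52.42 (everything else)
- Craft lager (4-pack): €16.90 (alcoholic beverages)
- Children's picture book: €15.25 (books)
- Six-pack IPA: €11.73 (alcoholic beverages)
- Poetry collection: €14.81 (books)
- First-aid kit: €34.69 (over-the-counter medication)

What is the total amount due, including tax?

Sparkling wine €28.03: alcoholic beverages → 10.25% → €2.873075
Café latte €3.72: hot prepared food → 3% → €0.1116
Bottle of rosé €22.91: alcoholic beverages → 10.25% → €2.348275
Umbrella €21.81: everything else → 6.25% → €1.363125
Camping tent (2-person) €286.78: athletic equipment → 9.25% + 2.5% surcharge = 11.75% → €33.69665
Sleeping bag €43.63: athletic equipment → 9.25% → €4.035775
Wall clock €52.42: everything else → 6.25% → €3.27625
Craft lager (4-pack) €16.90: alcoholic beverages → 10.25% → €1.73225
Children's picture book €15.25: books → 3.5% → €0.53375
Six-pack IPA €11.73: alcoholic beverages → 10.25% → €1.202325
Poetry collection €14.81: books → 3.5% → €0.51835
First-aid kit €34.69: over-the-counter medication → 6.25% → €2.168125
Subtotal = €552.68; unrounded tax = €53.85955 → €53.86; total due = €606.54

€606.54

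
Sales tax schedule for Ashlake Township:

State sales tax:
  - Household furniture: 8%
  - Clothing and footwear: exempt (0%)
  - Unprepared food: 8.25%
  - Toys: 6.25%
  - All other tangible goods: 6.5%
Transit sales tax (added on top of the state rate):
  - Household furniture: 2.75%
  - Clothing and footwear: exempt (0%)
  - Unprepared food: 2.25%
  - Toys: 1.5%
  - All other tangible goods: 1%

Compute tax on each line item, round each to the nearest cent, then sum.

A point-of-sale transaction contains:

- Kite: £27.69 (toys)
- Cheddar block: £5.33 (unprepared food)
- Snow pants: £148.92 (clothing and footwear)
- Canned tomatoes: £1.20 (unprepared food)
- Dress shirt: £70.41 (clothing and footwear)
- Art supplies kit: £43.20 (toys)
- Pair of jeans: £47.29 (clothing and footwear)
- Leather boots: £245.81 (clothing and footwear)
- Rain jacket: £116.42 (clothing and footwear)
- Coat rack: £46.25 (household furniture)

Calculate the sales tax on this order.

Kite £27.69: toys → 6.25% + 1.5% transit = 7.75% → £2.15
Cheddar block £5.33: unprepared food → 8.25% + 2.25% transit = 10.5% → £0.56
Snow pants £148.92: clothing and footwear → 0% + 0% transit = 0% → £0.00
Canned tomatoes £1.20: unprepared food → 8.25% + 2.25% transit = 10.5% → £0.13
Dress shirt £70.41: clothing and footwear → 0% + 0% transit = 0% → £0.00
Art supplies kit £43.20: toys → 6.25% + 1.5% transit = 7.75% → £3.35
Pair of jeans £47.29: clothing and footwear → 0% + 0% transit = 0% → £0.00
Leather boots £245.81: clothing and footwear → 0% + 0% transit = 0% → £0.00
Rain jacket £116.42: clothing and footwear → 0% + 0% transit = 0% → £0.00
Coat rack £46.25: household furniture → 8% + 2.75% transit = 10.75% → £4.97
Total tax = £2.15 + £0.56 + £0.13 + £3.35 + £4.97 = £11.16

£11.16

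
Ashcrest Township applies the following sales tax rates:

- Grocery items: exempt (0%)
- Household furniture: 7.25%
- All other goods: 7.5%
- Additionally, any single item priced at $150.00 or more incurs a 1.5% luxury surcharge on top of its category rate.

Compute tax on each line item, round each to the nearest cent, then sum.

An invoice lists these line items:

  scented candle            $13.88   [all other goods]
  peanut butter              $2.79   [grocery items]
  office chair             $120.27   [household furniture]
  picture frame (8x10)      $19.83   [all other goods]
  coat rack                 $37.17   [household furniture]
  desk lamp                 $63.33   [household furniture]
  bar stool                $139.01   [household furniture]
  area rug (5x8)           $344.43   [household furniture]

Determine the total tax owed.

Scented candle $13.88: all other goods → 7.5% → $1.04
Peanut butter $2.79: grocery items → 0% → $0.00
Office chair $120.27: household furniture → 7.25% → $8.72
Picture frame (8x10) $19.83: all other goods → 7.5% → $1.49
Coat rack $37.17: household furniture → 7.25% → $2.69
Desk lamp $63.33: household furniture → 7.25% → $4.59
Bar stool $139.01: household furniture → 7.25% → $10.08
Area rug (5x8) $344.43: household furniture → 7.25% + 1.5% surcharge = 8.75% → $30.14
Total tax = $1.04 + $8.72 + $1.49 + $2.69 + $4.59 + $10.08 + $30.14 = $58.75

$58.75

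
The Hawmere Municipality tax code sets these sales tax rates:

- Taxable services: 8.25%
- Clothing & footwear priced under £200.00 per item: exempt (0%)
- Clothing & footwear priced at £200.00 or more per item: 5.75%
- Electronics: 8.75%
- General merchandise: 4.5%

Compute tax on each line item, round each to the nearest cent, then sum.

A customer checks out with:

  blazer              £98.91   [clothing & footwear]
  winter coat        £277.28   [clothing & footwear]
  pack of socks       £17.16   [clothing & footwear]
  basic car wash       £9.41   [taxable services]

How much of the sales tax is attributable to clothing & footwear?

£15.94

Blazer £98.91: clothing & footwear, under £200.00 → 0% → £0.00
Winter coat £277.28: clothing & footwear, £200.00 or more → 5.75% → £15.94
Pack of socks £17.16: clothing & footwear, under £200.00 → 0% → £0.00
Tax on clothing & footwear = £0.00 + £15.94 + £0.00 = £15.94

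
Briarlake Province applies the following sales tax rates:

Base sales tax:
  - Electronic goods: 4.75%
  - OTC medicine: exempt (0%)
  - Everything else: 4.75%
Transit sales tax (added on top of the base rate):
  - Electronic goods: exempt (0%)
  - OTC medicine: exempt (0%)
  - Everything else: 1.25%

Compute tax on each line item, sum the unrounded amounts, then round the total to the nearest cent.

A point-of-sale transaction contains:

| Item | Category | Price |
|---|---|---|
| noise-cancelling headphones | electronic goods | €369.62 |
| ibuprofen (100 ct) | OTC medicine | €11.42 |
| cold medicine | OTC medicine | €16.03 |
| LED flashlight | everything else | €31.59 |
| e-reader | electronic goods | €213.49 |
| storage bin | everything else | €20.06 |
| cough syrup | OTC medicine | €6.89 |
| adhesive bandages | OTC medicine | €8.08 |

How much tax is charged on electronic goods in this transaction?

Noise-cancelling headphones €369.62: electronic goods → 4.75% + 0% transit = 4.75% → €17.55695
E-reader €213.49: electronic goods → 4.75% + 0% transit = 4.75% → €10.140775
Tax on electronic goods: unrounded sum = €27.697725 → €27.70

€27.70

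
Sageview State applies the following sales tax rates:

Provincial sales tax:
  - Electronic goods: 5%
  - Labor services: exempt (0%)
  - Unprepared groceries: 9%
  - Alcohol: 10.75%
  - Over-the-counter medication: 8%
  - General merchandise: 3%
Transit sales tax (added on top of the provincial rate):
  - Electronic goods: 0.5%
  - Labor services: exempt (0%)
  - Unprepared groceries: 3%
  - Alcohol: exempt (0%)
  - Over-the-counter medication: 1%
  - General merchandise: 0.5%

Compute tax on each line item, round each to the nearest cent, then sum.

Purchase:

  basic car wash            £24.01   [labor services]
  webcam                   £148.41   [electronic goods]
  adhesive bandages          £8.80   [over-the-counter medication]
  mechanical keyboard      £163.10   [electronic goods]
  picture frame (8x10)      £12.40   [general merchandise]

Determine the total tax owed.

Basic car wash £24.01: labor services → 0% + 0% transit = 0% → £0.00
Webcam £148.41: electronic goods → 5% + 0.5% transit = 5.5% → £8.16
Adhesive bandages £8.80: over-the-counter medication → 8% + 1% transit = 9% → £0.79
Mechanical keyboard £163.10: electronic goods → 5% + 0.5% transit = 5.5% → £8.97
Picture frame (8x10) £12.40: general merchandise → 3% + 0.5% transit = 3.5% → £0.43
Total tax = £8.16 + £0.79 + £8.97 + £0.43 = £18.35

£18.35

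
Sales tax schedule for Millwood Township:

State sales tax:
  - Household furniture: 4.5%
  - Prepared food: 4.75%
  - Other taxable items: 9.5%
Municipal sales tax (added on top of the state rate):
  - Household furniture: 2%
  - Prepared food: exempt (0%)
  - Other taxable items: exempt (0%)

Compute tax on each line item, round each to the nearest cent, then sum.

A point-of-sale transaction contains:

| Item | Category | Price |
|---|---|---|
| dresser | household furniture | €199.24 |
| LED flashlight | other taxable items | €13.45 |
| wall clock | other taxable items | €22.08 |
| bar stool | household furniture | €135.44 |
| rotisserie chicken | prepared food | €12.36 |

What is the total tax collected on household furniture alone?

Dresser €199.24: household furniture → 4.5% + 2% municipal = 6.5% → €12.95
Bar stool €135.44: household furniture → 4.5% + 2% municipal = 6.5% → €8.80
Tax on household furniture = €12.95 + €8.80 = €21.75

€21.75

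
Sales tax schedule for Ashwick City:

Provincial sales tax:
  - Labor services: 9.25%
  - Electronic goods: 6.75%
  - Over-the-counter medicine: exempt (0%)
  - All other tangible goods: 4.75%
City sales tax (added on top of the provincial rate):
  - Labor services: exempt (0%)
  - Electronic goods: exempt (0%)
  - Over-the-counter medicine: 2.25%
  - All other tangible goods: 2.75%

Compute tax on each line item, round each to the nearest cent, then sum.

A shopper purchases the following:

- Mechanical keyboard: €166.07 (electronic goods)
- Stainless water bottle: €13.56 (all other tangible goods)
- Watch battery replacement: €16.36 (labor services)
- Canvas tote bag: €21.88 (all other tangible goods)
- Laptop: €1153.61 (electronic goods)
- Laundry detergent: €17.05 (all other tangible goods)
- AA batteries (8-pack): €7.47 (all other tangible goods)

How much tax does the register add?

Mechanical keyboard €166.07: electronic goods → 6.75% + 0% city = 6.75% → €11.21
Stainless water bottle €13.56: all other tangible goods → 4.75% + 2.75% city = 7.5% → €1.02
Watch battery replacement €16.36: labor services → 9.25% + 0% city = 9.25% → €1.51
Canvas tote bag €21.88: all other tangible goods → 4.75% + 2.75% city = 7.5% → €1.64
Laptop €1153.61: electronic goods → 6.75% + 0% city = 6.75% → €77.87
Laundry detergent €17.05: all other tangible goods → 4.75% + 2.75% city = 7.5% → €1.28
AA batteries (8-pack) €7.47: all other tangible goods → 4.75% + 2.75% city = 7.5% → €0.56
Total tax = €11.21 + €1.02 + €1.51 + €1.64 + €77.87 + €1.28 + €0.56 = €95.09

€95.09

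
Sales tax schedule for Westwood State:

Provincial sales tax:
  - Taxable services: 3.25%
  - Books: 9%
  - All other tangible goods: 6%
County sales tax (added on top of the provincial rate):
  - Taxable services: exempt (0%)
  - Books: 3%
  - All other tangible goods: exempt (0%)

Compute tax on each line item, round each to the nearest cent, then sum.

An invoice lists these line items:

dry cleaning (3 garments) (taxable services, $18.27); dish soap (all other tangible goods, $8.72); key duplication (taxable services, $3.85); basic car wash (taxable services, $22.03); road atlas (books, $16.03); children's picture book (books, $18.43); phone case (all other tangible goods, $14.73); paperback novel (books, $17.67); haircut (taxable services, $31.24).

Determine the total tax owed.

$10.11

Dry cleaning (3 garments) $18.27: taxable services → 3.25% + 0% county = 3.25% → $0.59
Dish soap $8.72: all other tangible goods → 6% + 0% county = 6% → $0.52
Key duplication $3.85: taxable services → 3.25% + 0% county = 3.25% → $0.13
Basic car wash $22.03: taxable services → 3.25% + 0% county = 3.25% → $0.72
Road atlas $16.03: books → 9% + 3% county = 12% → $1.92
Children's picture book $18.43: books → 9% + 3% county = 12% → $2.21
Phone case $14.73: all other tangible goods → 6% + 0% county = 6% → $0.88
Paperback novel $17.67: books → 9% + 3% county = 12% → $2.12
Haircut $31.24: taxable services → 3.25% + 0% county = 3.25% → $1.02
Total tax = $0.59 + $0.52 + $0.13 + $0.72 + $1.92 + $2.21 + $0.88 + $2.12 + $1.02 = $10.11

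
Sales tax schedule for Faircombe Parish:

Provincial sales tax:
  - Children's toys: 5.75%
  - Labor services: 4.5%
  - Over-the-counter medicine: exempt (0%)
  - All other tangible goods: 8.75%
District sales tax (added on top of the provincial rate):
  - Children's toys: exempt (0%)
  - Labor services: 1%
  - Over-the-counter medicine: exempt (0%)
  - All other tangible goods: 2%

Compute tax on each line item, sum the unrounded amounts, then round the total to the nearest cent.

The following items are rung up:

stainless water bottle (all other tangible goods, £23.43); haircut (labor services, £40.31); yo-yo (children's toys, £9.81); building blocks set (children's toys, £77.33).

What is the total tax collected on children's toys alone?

£5.01

Yo-yo £9.81: children's toys → 5.75% + 0% district = 5.75% → £0.564075
Building blocks set £77.33: children's toys → 5.75% + 0% district = 5.75% → £4.446475
Tax on children's toys: unrounded sum = £5.01055 → £5.01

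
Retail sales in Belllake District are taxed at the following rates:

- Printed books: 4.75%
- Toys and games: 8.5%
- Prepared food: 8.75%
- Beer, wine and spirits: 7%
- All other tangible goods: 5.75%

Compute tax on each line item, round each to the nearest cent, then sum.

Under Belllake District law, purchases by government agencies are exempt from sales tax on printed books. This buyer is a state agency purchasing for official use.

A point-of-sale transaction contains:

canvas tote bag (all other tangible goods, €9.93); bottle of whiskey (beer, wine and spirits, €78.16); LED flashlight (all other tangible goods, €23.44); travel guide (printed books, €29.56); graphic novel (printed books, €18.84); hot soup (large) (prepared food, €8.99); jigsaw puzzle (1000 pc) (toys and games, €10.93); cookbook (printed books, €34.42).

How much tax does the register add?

Canvas tote bag €9.93: all other tangible goods → 5.75% → €0.57
Bottle of whiskey €78.16: beer, wine and spirits → 7% → €5.47
LED flashlight €23.44: all other tangible goods → 5.75% → €1.35
Travel guide €29.56: printed books, buyer-exempt → 0% → €0.00
Graphic novel €18.84: printed books, buyer-exempt → 0% → €0.00
Hot soup (large) €8.99: prepared food → 8.75% → €0.79
Jigsaw puzzle (1000 pc) €10.93: toys and games → 8.5% → €0.93
Cookbook €34.42: printed books, buyer-exempt → 0% → €0.00
Total tax = €0.57 + €5.47 + €1.35 + €0.79 + €0.93 = €9.11

€9.11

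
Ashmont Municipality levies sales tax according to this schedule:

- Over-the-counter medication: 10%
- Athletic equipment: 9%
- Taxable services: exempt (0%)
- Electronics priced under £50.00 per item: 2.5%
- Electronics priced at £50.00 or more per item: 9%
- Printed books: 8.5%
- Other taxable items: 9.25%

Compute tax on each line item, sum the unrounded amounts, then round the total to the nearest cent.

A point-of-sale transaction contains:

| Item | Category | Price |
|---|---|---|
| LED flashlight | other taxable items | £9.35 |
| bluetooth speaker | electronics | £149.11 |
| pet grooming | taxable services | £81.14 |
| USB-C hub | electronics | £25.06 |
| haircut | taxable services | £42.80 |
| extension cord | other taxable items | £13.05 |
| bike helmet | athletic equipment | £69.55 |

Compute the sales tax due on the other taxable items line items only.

LED flashlight £9.35: other taxable items → 9.25% → £0.864875
Extension cord £13.05: other taxable items → 9.25% → £1.207125
Tax on other taxable items: unrounded sum = £2.072 → £2.07

£2.07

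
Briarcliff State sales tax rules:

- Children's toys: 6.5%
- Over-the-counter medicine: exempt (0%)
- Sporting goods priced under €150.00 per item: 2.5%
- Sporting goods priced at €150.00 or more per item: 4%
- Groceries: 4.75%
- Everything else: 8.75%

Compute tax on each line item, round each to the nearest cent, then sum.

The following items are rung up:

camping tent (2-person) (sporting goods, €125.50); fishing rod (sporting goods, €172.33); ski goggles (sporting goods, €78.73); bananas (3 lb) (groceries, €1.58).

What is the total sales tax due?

Camping tent (2-person) €125.50: sporting goods, under €150.00 → 2.5% → €3.14
Fishing rod €172.33: sporting goods, €150.00 or more → 4% → €6.89
Ski goggles €78.73: sporting goods, under €150.00 → 2.5% → €1.97
Bananas (3 lb) €1.58: groceries → 4.75% → €0.08
Total tax = €3.14 + €6.89 + €1.97 + €0.08 = €12.08

€12.08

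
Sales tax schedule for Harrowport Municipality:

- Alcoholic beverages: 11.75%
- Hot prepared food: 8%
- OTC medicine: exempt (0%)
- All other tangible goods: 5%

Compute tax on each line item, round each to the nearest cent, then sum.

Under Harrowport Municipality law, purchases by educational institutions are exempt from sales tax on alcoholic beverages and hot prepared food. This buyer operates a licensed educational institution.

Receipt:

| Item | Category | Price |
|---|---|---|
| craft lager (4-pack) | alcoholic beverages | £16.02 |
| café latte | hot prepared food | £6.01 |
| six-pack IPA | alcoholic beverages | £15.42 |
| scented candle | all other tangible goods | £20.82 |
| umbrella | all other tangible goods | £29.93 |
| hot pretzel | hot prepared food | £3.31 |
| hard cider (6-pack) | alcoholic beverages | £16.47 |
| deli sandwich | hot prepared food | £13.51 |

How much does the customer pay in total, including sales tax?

£124.03

Craft lager (4-pack) £16.02: alcoholic beverages, buyer-exempt → 0% → £0.00
Café latte £6.01: hot prepared food, buyer-exempt → 0% → £0.00
Six-pack IPA £15.42: alcoholic beverages, buyer-exempt → 0% → £0.00
Scented candle £20.82: all other tangible goods → 5% → £1.04
Umbrella £29.93: all other tangible goods → 5% → £1.50
Hot pretzel £3.31: hot prepared food, buyer-exempt → 0% → £0.00
Hard cider (6-pack) £16.47: alcoholic beverages, buyer-exempt → 0% → £0.00
Deli sandwich £13.51: hot prepared food, buyer-exempt → 0% → £0.00
Subtotal = £121.49; tax = £2.54; total due = £124.03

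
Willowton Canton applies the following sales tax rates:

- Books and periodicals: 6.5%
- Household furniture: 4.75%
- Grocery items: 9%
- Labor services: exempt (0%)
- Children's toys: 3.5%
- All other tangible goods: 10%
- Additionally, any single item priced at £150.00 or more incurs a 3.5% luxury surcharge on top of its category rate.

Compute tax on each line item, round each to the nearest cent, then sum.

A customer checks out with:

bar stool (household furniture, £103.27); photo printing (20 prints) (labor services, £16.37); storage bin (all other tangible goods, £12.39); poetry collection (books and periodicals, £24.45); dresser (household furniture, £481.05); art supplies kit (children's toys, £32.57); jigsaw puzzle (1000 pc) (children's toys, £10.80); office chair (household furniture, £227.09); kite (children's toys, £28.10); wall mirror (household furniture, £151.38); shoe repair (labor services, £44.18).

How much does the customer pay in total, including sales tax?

Bar stool £103.27: household furniture → 4.75% → £4.91
Photo printing (20 prints) £16.37: labor services → 0% → £0.00
Storage bin £12.39: all other tangible goods → 10% → £1.24
Poetry collection £24.45: books and periodicals → 6.5% → £1.59
Dresser £481.05: household furniture → 4.75% + 3.5% surcharge = 8.25% → £39.69
Art supplies kit £32.57: children's toys → 3.5% → £1.14
Jigsaw puzzle (1000 pc) £10.80: children's toys → 3.5% → £0.38
Office chair £227.09: household furniture → 4.75% + 3.5% surcharge = 8.25% → £18.73
Kite £28.10: children's toys → 3.5% → £0.98
Wall mirror £151.38: household furniture → 4.75% + 3.5% surcharge = 8.25% → £12.49
Shoe repair £44.18: labor services → 0% → £0.00
Subtotal = £1131.65; tax = £81.15; total due = £1212.80

£1212.80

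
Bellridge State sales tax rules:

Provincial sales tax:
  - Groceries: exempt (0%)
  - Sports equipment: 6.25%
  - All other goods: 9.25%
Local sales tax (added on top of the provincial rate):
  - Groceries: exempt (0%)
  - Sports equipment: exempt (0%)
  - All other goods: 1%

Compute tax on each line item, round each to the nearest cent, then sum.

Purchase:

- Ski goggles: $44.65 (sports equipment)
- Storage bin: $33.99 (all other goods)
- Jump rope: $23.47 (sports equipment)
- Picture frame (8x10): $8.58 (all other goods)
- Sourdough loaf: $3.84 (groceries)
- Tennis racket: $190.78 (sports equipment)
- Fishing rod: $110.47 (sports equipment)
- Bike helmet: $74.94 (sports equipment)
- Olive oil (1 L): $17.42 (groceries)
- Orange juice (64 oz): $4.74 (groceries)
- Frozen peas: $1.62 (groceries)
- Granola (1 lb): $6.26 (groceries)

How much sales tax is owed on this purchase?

Ski goggles $44.65: sports equipment → 6.25% + 0% local = 6.25% → $2.79
Storage bin $33.99: all other goods → 9.25% + 1% local = 10.25% → $3.48
Jump rope $23.47: sports equipment → 6.25% + 0% local = 6.25% → $1.47
Picture frame (8x10) $8.58: all other goods → 9.25% + 1% local = 10.25% → $0.88
Sourdough loaf $3.84: groceries → 0% + 0% local = 0% → $0.00
Tennis racket $190.78: sports equipment → 6.25% + 0% local = 6.25% → $11.92
Fishing rod $110.47: sports equipment → 6.25% + 0% local = 6.25% → $6.90
Bike helmet $74.94: sports equipment → 6.25% + 0% local = 6.25% → $4.68
Olive oil (1 L) $17.42: groceries → 0% + 0% local = 0% → $0.00
Orange juice (64 oz) $4.74: groceries → 0% + 0% local = 0% → $0.00
Frozen peas $1.62: groceries → 0% + 0% local = 0% → $0.00
Granola (1 lb) $6.26: groceries → 0% + 0% local = 0% → $0.00
Total tax = $2.79 + $3.48 + $1.47 + $0.88 + $11.92 + $6.90 + $4.68 = $32.12

$32.12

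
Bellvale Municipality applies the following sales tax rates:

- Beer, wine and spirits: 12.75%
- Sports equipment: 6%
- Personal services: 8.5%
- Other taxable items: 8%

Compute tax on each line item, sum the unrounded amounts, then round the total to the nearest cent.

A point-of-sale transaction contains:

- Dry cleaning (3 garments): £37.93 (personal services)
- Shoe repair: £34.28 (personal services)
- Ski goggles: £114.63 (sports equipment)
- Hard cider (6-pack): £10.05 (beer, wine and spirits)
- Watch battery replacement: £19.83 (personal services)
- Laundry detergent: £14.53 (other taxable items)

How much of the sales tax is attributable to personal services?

Dry cleaning (3 garments) £37.93: personal services → 8.5% → £3.22405
Shoe repair £34.28: personal services → 8.5% → £2.9138
Watch battery replacement £19.83: personal services → 8.5% → £1.68555
Tax on personal services: unrounded sum = £7.8234 → £7.82

£7.82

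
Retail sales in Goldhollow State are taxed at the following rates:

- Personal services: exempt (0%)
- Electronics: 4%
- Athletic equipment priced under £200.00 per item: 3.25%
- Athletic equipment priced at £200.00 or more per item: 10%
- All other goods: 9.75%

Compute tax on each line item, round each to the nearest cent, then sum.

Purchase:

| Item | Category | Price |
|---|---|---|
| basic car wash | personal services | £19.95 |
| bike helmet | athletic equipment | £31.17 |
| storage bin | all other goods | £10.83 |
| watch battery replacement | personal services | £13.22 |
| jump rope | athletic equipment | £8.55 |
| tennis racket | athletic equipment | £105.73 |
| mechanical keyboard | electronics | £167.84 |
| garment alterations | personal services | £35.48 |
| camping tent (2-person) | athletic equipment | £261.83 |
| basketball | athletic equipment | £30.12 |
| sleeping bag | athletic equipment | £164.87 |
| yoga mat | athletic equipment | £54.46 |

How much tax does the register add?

£46.79

Basic car wash £19.95: personal services → 0% → £0.00
Bike helmet £31.17: athletic equipment, under £200.00 → 3.25% → £1.01
Storage bin £10.83: all other goods → 9.75% → £1.06
Watch battery replacement £13.22: personal services → 0% → £0.00
Jump rope £8.55: athletic equipment, under £200.00 → 3.25% → £0.28
Tennis racket £105.73: athletic equipment, under £200.00 → 3.25% → £3.44
Mechanical keyboard £167.84: electronics → 4% → £6.71
Garment alterations £35.48: personal services → 0% → £0.00
Camping tent (2-person) £261.83: athletic equipment, £200.00 or more → 10% → £26.18
Basketball £30.12: athletic equipment, under £200.00 → 3.25% → £0.98
Sleeping bag £164.87: athletic equipment, under £200.00 → 3.25% → £5.36
Yoga mat £54.46: athletic equipment, under £200.00 → 3.25% → £1.77
Total tax = £1.01 + £1.06 + £0.28 + £3.44 + £6.71 + £26.18 + £0.98 + £5.36 + £1.77 = £46.79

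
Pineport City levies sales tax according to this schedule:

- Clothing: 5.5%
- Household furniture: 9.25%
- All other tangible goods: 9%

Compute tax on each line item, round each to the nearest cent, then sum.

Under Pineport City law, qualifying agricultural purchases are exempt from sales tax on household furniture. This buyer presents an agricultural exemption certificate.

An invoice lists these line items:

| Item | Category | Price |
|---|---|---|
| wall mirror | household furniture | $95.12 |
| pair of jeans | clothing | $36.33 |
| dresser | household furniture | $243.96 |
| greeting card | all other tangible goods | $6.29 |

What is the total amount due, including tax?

$384.27

Wall mirror $95.12: household furniture, buyer-exempt → 0% → $0.00
Pair of jeans $36.33: clothing → 5.5% → $2.00
Dresser $243.96: household furniture, buyer-exempt → 0% → $0.00
Greeting card $6.29: all other tangible goods → 9% → $0.57
Subtotal = $381.70; tax = $2.57; total due = $384.27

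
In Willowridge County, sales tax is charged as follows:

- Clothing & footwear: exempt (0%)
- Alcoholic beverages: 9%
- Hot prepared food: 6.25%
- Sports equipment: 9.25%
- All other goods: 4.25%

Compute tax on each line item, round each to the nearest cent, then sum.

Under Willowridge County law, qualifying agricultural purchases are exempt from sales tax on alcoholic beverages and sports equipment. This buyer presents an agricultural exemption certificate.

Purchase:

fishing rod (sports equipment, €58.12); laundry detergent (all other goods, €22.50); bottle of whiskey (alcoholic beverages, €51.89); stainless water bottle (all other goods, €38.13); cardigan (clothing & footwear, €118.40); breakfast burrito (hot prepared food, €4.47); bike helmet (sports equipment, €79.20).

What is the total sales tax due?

€2.86

Fishing rod €58.12: sports equipment, buyer-exempt → 0% → €0.00
Laundry detergent €22.50: all other goods → 4.25% → €0.96
Bottle of whiskey €51.89: alcoholic beverages, buyer-exempt → 0% → €0.00
Stainless water bottle €38.13: all other goods → 4.25% → €1.62
Cardigan €118.40: clothing & footwear → 0% → €0.00
Breakfast burrito €4.47: hot prepared food → 6.25% → €0.28
Bike helmet €79.20: sports equipment, buyer-exempt → 0% → €0.00
Total tax = €0.96 + €1.62 + €0.28 = €2.86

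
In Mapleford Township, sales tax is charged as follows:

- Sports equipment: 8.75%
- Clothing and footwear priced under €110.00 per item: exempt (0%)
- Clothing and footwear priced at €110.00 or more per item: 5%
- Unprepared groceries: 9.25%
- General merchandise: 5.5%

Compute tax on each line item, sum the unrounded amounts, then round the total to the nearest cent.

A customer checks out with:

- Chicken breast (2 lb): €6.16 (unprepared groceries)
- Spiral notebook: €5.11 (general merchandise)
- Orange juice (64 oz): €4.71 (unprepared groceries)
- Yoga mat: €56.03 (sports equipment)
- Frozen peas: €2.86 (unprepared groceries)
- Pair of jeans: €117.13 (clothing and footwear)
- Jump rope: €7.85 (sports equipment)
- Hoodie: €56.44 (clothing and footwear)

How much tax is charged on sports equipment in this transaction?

€5.59

Yoga mat €56.03: sports equipment → 8.75% → €4.902625
Jump rope €7.85: sports equipment → 8.75% → €0.686875
Tax on sports equipment: unrounded sum = €5.5895 → €5.59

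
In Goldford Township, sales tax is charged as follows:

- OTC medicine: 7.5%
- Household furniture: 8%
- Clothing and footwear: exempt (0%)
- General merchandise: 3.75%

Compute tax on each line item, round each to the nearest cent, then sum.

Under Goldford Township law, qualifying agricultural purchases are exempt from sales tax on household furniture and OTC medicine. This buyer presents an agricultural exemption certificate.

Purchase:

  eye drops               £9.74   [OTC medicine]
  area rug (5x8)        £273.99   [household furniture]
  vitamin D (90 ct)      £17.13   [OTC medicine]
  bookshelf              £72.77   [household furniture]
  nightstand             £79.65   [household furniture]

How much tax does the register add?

£0.00

Eye drops £9.74: OTC medicine, buyer-exempt → 0% → £0.00
Area rug (5x8) £273.99: household furniture, buyer-exempt → 0% → £0.00
Vitamin D (90 ct) £17.13: OTC medicine, buyer-exempt → 0% → £0.00
Bookshelf £72.77: household furniture, buyer-exempt → 0% → £0.00
Nightstand £79.65: household furniture, buyer-exempt → 0% → £0.00
Total tax = £0.00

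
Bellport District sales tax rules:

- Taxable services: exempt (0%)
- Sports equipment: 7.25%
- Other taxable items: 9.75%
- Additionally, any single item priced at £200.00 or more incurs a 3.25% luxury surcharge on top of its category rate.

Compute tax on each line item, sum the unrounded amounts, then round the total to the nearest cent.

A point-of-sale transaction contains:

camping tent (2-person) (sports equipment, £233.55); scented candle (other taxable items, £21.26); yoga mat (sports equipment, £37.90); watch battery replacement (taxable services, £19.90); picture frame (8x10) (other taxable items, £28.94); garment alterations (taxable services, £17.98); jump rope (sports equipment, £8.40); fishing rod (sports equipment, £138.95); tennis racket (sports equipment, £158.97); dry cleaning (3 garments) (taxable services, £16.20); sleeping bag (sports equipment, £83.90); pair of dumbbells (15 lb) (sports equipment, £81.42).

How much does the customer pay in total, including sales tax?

Camping tent (2-person) £233.55: sports equipment → 7.25% + 3.25% surcharge = 10.5% → £24.52275
Scented candle £21.26: other taxable items → 9.75% → £2.07285
Yoga mat £37.90: sports equipment → 7.25% → £2.74775
Watch battery replacement £19.90: taxable services → 0% → £0.00
Picture frame (8x10) £28.94: other taxable items → 9.75% → £2.82165
Garment alterations £17.98: taxable services → 0% → £0.00
Jump rope £8.40: sports equipment → 7.25% → £0.609
Fishing rod £138.95: sports equipment → 7.25% → £10.073875
Tennis racket £158.97: sports equipment → 7.25% → £11.525325
Dry cleaning (3 garments) £16.20: taxable services → 0% → £0.00
Sleeping bag £83.90: sports equipment → 7.25% → £6.08275
Pair of dumbbells (15 lb) £81.42: sports equipment → 7.25% → £5.90295
Subtotal = £847.37; unrounded tax = £66.3589 → £66.36; total due = £913.73

£913.73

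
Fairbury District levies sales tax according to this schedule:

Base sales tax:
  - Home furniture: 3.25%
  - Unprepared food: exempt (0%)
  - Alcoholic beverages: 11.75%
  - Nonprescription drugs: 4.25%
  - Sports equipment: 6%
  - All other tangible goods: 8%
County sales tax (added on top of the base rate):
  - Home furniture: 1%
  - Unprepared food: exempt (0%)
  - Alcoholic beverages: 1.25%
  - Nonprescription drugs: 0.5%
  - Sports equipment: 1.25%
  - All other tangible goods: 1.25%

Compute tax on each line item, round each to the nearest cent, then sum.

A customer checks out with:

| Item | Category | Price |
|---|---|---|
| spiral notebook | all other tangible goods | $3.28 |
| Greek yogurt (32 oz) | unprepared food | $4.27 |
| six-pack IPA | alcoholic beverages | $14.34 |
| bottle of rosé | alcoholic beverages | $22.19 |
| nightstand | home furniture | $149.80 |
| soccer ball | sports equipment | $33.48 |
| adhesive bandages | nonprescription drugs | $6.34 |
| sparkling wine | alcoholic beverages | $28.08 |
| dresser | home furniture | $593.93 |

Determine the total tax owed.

$43.03

Spiral notebook $3.28: all other tangible goods → 8% + 1.25% county = 9.25% → $0.30
Greek yogurt (32 oz) $4.27: unprepared food → 0% + 0% county = 0% → $0.00
Six-pack IPA $14.34: alcoholic beverages → 11.75% + 1.25% county = 13% → $1.86
Bottle of rosé $22.19: alcoholic beverages → 11.75% + 1.25% county = 13% → $2.88
Nightstand $149.80: home furniture → 3.25% + 1% county = 4.25% → $6.37
Soccer ball $33.48: sports equipment → 6% + 1.25% county = 7.25% → $2.43
Adhesive bandages $6.34: nonprescription drugs → 4.25% + 0.5% county = 4.75% → $0.30
Sparkling wine $28.08: alcoholic beverages → 11.75% + 1.25% county = 13% → $3.65
Dresser $593.93: home furniture → 3.25% + 1% county = 4.25% → $25.24
Total tax = $0.30 + $1.86 + $2.88 + $6.37 + $2.43 + $0.30 + $3.65 + $25.24 = $43.03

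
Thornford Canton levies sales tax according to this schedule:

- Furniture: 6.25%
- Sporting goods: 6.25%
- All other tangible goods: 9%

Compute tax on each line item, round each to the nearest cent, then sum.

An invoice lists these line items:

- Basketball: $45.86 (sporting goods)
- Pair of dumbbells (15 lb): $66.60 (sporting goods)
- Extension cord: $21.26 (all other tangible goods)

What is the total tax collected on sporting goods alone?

Basketball $45.86: sporting goods → 6.25% → $2.87
Pair of dumbbells (15 lb) $66.60: sporting goods → 6.25% → $4.16
Tax on sporting goods = $2.87 + $4.16 = $7.03

$7.03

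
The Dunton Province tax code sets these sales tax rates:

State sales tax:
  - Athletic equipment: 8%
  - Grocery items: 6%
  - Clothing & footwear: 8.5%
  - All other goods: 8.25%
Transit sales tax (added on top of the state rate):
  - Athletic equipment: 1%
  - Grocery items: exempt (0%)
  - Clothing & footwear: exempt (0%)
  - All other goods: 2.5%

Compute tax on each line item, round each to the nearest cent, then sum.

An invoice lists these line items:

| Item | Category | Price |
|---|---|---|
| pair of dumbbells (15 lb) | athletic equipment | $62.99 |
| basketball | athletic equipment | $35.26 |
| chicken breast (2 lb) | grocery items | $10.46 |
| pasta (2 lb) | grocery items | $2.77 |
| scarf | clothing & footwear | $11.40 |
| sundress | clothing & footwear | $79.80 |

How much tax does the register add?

$17.39

Pair of dumbbells (15 lb) $62.99: athletic equipment → 8% + 1% transit = 9% → $5.67
Basketball $35.26: athletic equipment → 8% + 1% transit = 9% → $3.17
Chicken breast (2 lb) $10.46: grocery items → 6% + 0% transit = 6% → $0.63
Pasta (2 lb) $2.77: grocery items → 6% + 0% transit = 6% → $0.17
Scarf $11.40: clothing & footwear → 8.5% + 0% transit = 8.5% → $0.97
Sundress $79.80: clothing & footwear → 8.5% + 0% transit = 8.5% → $6.78
Total tax = $5.67 + $3.17 + $0.63 + $0.17 + $0.97 + $6.78 = $17.39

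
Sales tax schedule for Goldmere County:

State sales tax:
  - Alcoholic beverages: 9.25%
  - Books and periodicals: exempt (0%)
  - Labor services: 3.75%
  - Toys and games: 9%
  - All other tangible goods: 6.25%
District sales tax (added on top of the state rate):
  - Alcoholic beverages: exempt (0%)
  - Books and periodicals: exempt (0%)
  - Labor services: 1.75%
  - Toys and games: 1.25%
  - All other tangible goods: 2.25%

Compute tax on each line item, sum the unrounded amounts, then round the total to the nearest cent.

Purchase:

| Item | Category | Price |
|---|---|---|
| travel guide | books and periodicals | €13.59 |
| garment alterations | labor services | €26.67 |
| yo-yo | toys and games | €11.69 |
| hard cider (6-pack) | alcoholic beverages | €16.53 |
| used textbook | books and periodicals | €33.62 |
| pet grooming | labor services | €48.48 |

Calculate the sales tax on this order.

Travel guide €13.59: books and periodicals → 0% + 0% district = 0% → €0.00
Garment alterations €26.67: labor services → 3.75% + 1.75% district = 5.5% → €1.46685
Yo-yo €11.69: toys and games → 9% + 1.25% district = 10.25% → €1.198225
Hard cider (6-pack) €16.53: alcoholic beverages → 9.25% + 0% district = 9.25% → €1.529025
Used textbook €33.62: books and periodicals → 0% + 0% district = 0% → €0.00
Pet grooming €48.48: labor services → 3.75% + 1.75% district = 5.5% → €2.6664
Unrounded tax sum = €6.8605 → €6.86

€6.86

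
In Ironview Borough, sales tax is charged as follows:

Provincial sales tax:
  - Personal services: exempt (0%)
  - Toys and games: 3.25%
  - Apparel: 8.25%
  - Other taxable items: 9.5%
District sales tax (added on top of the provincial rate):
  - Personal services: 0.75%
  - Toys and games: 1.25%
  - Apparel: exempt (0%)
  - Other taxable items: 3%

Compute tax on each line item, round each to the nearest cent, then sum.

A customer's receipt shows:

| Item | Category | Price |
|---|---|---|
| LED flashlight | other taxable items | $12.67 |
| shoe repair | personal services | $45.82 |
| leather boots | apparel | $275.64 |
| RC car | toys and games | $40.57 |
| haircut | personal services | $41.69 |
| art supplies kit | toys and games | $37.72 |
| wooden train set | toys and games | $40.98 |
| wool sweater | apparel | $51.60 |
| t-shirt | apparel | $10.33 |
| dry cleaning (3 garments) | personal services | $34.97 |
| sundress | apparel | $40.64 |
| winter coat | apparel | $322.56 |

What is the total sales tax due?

LED flashlight $12.67: other taxable items → 9.5% + 3% district = 12.5% → $1.58
Shoe repair $45.82: personal services → 0% + 0.75% district = 0.75% → $0.34
Leather boots $275.64: apparel → 8.25% + 0% district = 8.25% → $22.74
RC car $40.57: toys and games → 3.25% + 1.25% district = 4.5% → $1.83
Haircut $41.69: personal services → 0% + 0.75% district = 0.75% → $0.31
Art supplies kit $37.72: toys and games → 3.25% + 1.25% district = 4.5% → $1.70
Wooden train set $40.98: toys and games → 3.25% + 1.25% district = 4.5% → $1.84
Wool sweater $51.60: apparel → 8.25% + 0% district = 8.25% → $4.26
T-shirt $10.33: apparel → 8.25% + 0% district = 8.25% → $0.85
Dry cleaning (3 garments) $34.97: personal services → 0% + 0.75% district = 0.75% → $0.26
Sundress $40.64: apparel → 8.25% + 0% district = 8.25% → $3.35
Winter coat $322.56: apparel → 8.25% + 0% district = 8.25% → $26.61
Total tax = $1.58 + $0.34 + $22.74 + $1.83 + $0.31 + $1.70 + $1.84 + $4.26 + $0.85 + $0.26 + $3.35 + $26.61 = $65.67

$65.67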